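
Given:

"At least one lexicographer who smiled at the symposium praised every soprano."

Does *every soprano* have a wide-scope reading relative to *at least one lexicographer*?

Yes

The RC *who smiled at the symposium* is an island, but *every soprano* is not inside it — it is the matrix object, a clausemate of *at least one lexicographer*.
Since no island is crossed, the inverse ordering is licensed alongside surface scope.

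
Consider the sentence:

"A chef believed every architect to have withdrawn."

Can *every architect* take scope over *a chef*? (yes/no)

*every architect* is the subject of an ECM infinitive — the infinitival complement of an ECM verb is not a scope island, so *every architect* can raise into the matrix clause.
With no island boundary between them, the object can take inverse scope over the subject via ordinary QR within the clause.

Yes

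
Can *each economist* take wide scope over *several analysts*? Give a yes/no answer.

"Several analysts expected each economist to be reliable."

Yes

*each economist* is an ECM subject; ECM complements are not islands, and the embedded quantifier may take matrix scope.
Since no island is crossed, the inverse ordering is licensed alongside surface scope.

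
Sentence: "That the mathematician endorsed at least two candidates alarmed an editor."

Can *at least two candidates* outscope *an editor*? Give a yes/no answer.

No

*at least two candidates* sits inside the sentential subject *that the mathematician endorsed at least two candidates*.
Sentential subjects are islands: a quantifier inside the subject clause cannot raise over the matrix predicate.
There is no licit LF on which *at least two candidates* c-commands *an editor*.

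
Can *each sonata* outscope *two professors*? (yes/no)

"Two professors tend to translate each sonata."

Raising constructions are monoclausal for scope purposes; *each sonata* is not separated from *two professors* by any island.
No island intervenes, so both surface and inverse scope are derivable.

Yes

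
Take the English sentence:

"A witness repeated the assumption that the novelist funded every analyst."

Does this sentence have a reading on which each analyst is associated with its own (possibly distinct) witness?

No

This is the *every analyst* > *a witness* reading.
The DP *every analyst* is contained in the complex NP *the assumption that the novelist funded every analyst*.
Since the clause is the complement of a nominal head, the CNPC blocks scope extraction.
*every analyst* is confined to the island and cannot take scope over *a witness*.
(Only the surface reading survives: one fixed witness with respect to all the relevant analysts.)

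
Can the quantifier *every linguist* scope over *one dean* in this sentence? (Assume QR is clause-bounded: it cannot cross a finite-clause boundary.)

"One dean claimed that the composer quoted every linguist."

No

Structurally, *every linguist* is inside the finite complement clause *that the composer quoted every linguist*.
Finite CP is the ceiling for QR here, by assumption.
So the wide-scope reading for *every linguist* is blocked.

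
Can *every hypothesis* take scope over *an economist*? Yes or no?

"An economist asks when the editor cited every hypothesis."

No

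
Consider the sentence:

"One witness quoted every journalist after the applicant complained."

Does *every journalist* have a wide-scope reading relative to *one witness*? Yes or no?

Yes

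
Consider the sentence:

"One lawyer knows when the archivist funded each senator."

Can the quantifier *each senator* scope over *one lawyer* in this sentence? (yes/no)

*each senator* is embedded in the embedded question *when the archivist funded each senator*.
The wh-island constraint blocks QR out of an embedded interrogative.
The inverse ordering *each senator* > *one lawyer* is therefore underivable.
(Only the surface reading survives: one fixed lawyer with respect to all the relevant senators.)

No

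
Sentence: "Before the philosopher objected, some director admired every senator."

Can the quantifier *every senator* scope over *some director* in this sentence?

The adjunct island is irrelevant here — *every senator* and *some director* are both in the matrix clause.
Clause-internal QR can adjoin the lower DP above the subject, yielding the inverse reading.

Yes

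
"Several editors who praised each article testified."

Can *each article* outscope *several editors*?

No

The target quantifier *each article* is part of the relative clause *who praised each article*.
QR out of a relative clause is ruled out by the relative-clause island constraint.
So *each article* cannot raise high enough to outscope *several editors*; only the surface ordering *several editors* > *each article* is available.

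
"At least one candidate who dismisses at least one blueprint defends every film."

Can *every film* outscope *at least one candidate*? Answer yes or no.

The RC *who dismisses at least one blueprint* is an island, but *every film* is not inside it — it is the matrix object, a clausemate of *at least one candidate*.
With no island boundary between them, the object can take inverse scope over the subject via ordinary QR within the clause.

Yes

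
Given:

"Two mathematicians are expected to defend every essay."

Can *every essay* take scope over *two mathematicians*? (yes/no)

The matrix predicate is a raising verb, whose infinitival complement is not a scope island — *every essay* can QR into the matrix clause.
With no island boundary between them, the object can take inverse scope over the subject via ordinary QR within the clause.
Both orderings are possible: *two mathematicians* > *every essay* and *every essay* > *two mathematicians*.

Yes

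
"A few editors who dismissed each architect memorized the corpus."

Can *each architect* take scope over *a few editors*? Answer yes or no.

The target quantifier *each architect* is part of the relative clause *who dismissed each architect*.
The relative clause forms an island for QR, so the quantifier is confined to the head noun's restrictor.
Hence only narrow scope for *each architect* (under *a few editors*) survives.

No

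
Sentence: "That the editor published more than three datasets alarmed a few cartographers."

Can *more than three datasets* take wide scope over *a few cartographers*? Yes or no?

No

The target quantifier *more than three datasets* is part of the sentential subject *that the editor published more than three datasets*.
Subjects — clausal subjects included — are islands for extraction, and QR is no exception.
So the wide-scope reading for *more than three datasets* is blocked.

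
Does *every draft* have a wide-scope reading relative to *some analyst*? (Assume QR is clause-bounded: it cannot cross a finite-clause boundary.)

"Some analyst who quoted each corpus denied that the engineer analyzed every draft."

No

*every draft* occurs within the finite complement clause *that the engineer analyzed every draft*.
Finite CP is the ceiling for QR here, by assumption.
So *every draft* cannot raise high enough to outscope *some analyst*; only the surface ordering *some analyst* > *every draft* is available.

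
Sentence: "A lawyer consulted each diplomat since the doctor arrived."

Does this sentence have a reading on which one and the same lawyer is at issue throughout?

Yes

This is the *a lawyer* > *each diplomat* reading.
That is the surface-scope ordering, which is always one of the available readings — island constraints only ever restrict inverse scope.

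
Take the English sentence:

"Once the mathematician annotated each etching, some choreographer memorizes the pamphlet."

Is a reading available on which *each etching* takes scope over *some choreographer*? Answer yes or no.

No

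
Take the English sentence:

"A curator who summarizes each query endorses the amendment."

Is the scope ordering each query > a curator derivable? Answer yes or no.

The DP *each query* is contained in the relative clause *who summarizes each query*.
The relative clause forms an island for QR, so the quantifier is confined to the head noun's restrictor.
So the wide-scope reading for *each query* is blocked.
(Only the surface reading survives: one fixed curator with respect to all the relevant queries.)

No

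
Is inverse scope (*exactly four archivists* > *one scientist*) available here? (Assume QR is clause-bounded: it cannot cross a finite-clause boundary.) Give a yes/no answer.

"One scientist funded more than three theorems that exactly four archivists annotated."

*exactly four archivists* sits inside the relative clause *that exactly four archivists annotated* modifying *more than three theorems*.
The relative clause forms an island for QR, so the quantifier is confined to the head noun's restrictor.
So *exactly four archivists* cannot raise to a position above *one scientist*.
(Only the surface reading survives: one fixed scientist with respect to all the relevant archivists.)

No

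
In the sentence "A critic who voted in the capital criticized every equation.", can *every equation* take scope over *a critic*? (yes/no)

Yes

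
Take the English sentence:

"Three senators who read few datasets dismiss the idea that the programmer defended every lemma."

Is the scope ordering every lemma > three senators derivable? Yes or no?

No

*every lemma* occurs within the complex NP *the idea that the programmer defended every lemma*.
The Complex NP Constraint bars QR out of the complement clause of a noun.
So *every lemma* cannot raise to a position above *three senators*.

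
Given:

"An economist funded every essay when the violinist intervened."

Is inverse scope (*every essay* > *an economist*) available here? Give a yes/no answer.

The adjunct clause does not contain *every essay*, which is the matrix object.
No island intervenes, so both surface and inverse scope are derivable.

Yes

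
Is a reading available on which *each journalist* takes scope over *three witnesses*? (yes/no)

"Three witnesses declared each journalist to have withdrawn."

Yes

The ECM infinitive is scope-transparent — *each journalist* is free to raise above *three witnesses*.
QR within a single clause is free, so the lower quantifier may take scope over the higher one.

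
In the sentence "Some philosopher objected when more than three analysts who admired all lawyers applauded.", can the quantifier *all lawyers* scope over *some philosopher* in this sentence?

The DP *all lawyers* is contained in the relative clause *who admired all lawyers*, which is itself inside the adjunct *when more than three analysts who admired all lawyers applauded*.
Two island boundaries intervene — the relative clause and the adjunct. Either alone would block QR.
*all lawyers* > *some philosopher* would require crossing that boundary, which is illicit.
(Only the surface reading survives: one fixed philosopher with respect to all the relevant lawyers.)

No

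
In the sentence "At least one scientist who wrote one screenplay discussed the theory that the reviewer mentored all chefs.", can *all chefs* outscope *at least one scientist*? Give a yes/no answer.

No

*all chefs* is embedded in the complex NP *the theory that the reviewer mentored all chefs*.
The Complex NP Constraint bars QR out of the complement clause of a noun.
There is no licit LF on which *all chefs* c-commands *at least one scientist*.
(Only the surface reading survives: one fixed scientist with respect to all the relevant chefs.)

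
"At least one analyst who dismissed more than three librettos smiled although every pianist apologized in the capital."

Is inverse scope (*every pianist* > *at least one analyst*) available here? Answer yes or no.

No

The DP *every pianist* is contained in the adjunct clause *although every pianist apologized in the capital*.
Scope out of an adjunct clause is unavailable: QR respects the adjunct-island constraint.
So the wide-scope reading for *every pianist* is blocked.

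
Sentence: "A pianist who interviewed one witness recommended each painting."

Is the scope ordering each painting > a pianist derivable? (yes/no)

Yes

*each painting* is a matrix argument; only *a pianist* is modified by the relative clause *who interviewed one witness*, so the RC island is irrelevant to the target quantifier.
QR within a single clause is free, so the lower quantifier may take scope over the higher one.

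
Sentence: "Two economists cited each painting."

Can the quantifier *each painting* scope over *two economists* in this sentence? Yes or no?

Both DPs are arguments of the same predicate; there is no clause or island boundary between them.
Since no island is crossed, the inverse ordering is licensed alongside surface scope.
The sentence is scopally ambiguous between *two economists* > *each painting* and *each painting* > *two economists*.

Yes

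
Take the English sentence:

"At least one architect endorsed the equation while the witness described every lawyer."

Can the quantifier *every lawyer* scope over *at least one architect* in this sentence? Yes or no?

*every lawyer* occurs within the adjunct clause *while the witness described every lawyer*.
Adverbial clauses are not L-marked, so they are barriers for QR — the quantifier cannot escape the adjunct.
There is no licit LF on which *every lawyer* c-commands *at least one architect*.
(Only the surface reading survives: one fixed architect with respect to all the relevant lawyers.)

No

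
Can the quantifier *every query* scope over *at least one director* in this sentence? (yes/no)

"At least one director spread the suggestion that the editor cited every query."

No

The DP *every query* is contained in the complex NP *the suggestion that the editor cited every query*.
The complex NP is opaque for QR — the quantifier is frozen inside the noun's complement.
So *every query* cannot raise high enough to outscope *at least one director*; only the surface ordering *at least one director* > *every query* is available.
(Only the surface reading survives: one fixed director with respect to all the relevant queries.)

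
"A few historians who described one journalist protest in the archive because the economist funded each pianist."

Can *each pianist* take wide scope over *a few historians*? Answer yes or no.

No

*each pianist* occurs within the adjunct clause *because the economist funded each pianist*.
The adjunct-island constraint bars QR out of an adverbial clause.
So *each pianist* cannot raise high enough to outscope *a few historians*; only the surface ordering *a few historians* > *each pianist* is available.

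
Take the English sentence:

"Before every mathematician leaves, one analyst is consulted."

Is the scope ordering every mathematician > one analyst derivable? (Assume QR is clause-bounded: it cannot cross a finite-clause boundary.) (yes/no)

No

The target quantifier *every mathematician* is part of the adjunct clause *before every mathematician leaves*.
Since the clause is an adjunct (not a complement), the Adjunct Condition blocks QR across its edge.
*every mathematician* > *one analyst* would require crossing that boundary, which is illicit.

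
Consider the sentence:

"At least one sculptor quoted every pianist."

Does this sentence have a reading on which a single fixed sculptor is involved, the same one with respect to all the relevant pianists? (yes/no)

This is the *at least one sculptor* > *every pianist* reading.
That is the surface-scope ordering, which is always one of the available readings — island constraints only ever restrict inverse scope.

Yes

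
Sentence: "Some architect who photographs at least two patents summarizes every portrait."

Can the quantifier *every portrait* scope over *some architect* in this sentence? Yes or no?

*every portrait* is a matrix argument; only *some architect* is modified by the relative clause *who photographs at least two patents*, so the RC island is irrelevant to the target quantifier.
QR within a single clause is free, so the lower quantifier may take scope over the higher one.

Yes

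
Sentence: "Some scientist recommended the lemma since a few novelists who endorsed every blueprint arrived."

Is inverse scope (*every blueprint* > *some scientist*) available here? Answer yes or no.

No

*every blueprint* sits inside the relative clause *who endorsed every blueprint*, which is itself inside the adjunct *since a few novelists who endorsed every blueprint arrived*.
Nested islands: the RC island is itself inside an adjunct island, so wide scope is doubly excluded.
*every blueprint* > *some scientist* would require crossing that boundary, which is illicit.
(Only the surface reading survives: one fixed scientist with respect to all the relevant blueprints.)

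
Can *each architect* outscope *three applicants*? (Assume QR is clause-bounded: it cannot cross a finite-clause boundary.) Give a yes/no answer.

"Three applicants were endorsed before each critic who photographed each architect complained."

No

*each architect* is embedded in the relative clause *who photographed each architect*, which is itself inside the adjunct *before each critic who photographed each architect complained*.
Two island boundaries intervene — the relative clause and the adjunct. Either alone would block QR.
There is no licit LF on which *each architect* c-commands *three applicants*.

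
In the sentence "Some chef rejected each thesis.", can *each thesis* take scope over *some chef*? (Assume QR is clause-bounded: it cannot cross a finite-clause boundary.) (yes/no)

Yes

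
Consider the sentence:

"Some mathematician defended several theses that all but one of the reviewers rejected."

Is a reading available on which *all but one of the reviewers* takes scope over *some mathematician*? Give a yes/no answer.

Structurally, *all but one of the reviewers* is inside the relative clause *that all but one of the reviewers rejected* modifying *several theses*.
The relative clause forms an island for QR, so the quantifier is confined to the head noun's restrictor.
So *all but one of the reviewers* cannot raise to a position above *some mathematician*.
(Only the surface reading survives: one fixed mathematician with respect to all the relevant reviewers.)

No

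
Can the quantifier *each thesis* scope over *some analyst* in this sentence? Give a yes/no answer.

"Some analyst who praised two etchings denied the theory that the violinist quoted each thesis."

No

*each thesis* is embedded in the complex NP *the theory that the violinist quoted each thesis*.
Noun-complement clauses are scope islands (the Complex NP Constraint): a quantifier inside one cannot scope into the matrix.
So *each thesis* cannot raise high enough to outscope *some analyst*; only the surface ordering *some analyst* > *each thesis* is available.
(Only the surface reading survives: one fixed analyst with respect to all the relevant theses.)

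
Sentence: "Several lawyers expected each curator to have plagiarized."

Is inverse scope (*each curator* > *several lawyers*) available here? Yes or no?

ECM infinitives lack a CP barrier, so *each curator* can QR over the matrix subject *several lawyers*.
With no island boundary between them, the object can take inverse scope over the subject via ordinary QR within the clause.
Both orderings are possible: *several lawyers* > *each curator* and *each curator* > *several lawyers*.

Yes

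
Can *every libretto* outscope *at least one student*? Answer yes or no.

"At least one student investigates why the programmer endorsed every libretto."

No

The DP *every libretto* is contained in the embedded question *why the programmer endorsed every libretto*.
An indirect question is a wh-island; the filled [Spec,CP] blocks QR across the CP edge.
*every libretto* is confined to the island and cannot take scope over *at least one student*.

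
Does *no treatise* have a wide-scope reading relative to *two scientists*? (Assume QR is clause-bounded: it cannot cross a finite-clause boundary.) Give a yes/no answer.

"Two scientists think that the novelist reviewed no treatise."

*no treatise* occurs within the finite complement clause *that the novelist reviewed no treatise*.
Under clause-bounded QR, a quantifier in an embedded finite clause cannot raise into the matrix clause.
The inverse ordering *no treatise* > *two scientists* is therefore underivable.

No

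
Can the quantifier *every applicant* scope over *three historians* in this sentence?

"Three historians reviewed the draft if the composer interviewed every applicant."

No

The target quantifier *every applicant* is part of the adjunct clause *if the composer interviewed every applicant*.
Adverbial clauses are not L-marked, so they are barriers for QR — the quantifier cannot escape the adjunct.
So *every applicant* cannot raise to a position above *three historians*.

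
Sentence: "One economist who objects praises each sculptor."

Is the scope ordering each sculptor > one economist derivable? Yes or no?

The relative clause *who objects* modifies *one economist*, but *each sculptor* is not inside that relative clause — it is an argument of the matrix verb.
Ordinary QR to a clause-peripheral position gives the wide-scope LF for the lower DP.

Yes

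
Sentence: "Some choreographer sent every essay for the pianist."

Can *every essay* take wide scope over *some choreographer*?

*some choreographer* and *every essay* are co-arguments of the matrix verb, with nothing but a clause-internal boundary between them.
QR within a single clause is free, so the lower quantifier may take scope over the higher one.

Yes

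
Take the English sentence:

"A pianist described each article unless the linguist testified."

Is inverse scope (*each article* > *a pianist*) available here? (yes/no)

Yes

Although there is an adjunct clause, *each article* is in the main clause, not inside the adjunct.
Ordinary QR to a clause-peripheral position gives the wide-scope LF for the lower DP.
Both orderings are possible: *a pianist* > *each article* and *each article* > *a pianist*.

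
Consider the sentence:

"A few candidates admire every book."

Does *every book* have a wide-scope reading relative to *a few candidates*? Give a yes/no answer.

Yes

*a few candidates* and *every book* are co-arguments of the matrix verb, with nothing but a clause-internal boundary between them.
Ordinary QR to a clause-peripheral position gives the wide-scope LF for the lower DP.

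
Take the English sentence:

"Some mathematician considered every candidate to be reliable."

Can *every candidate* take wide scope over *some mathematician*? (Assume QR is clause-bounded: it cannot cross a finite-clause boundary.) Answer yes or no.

This is an ECM construction: *every candidate* is the infinitival subject, Case-marked by the matrix verb, and the infinitive is transparent for QR.
With no island boundary between them, the object can take inverse scope over the subject via ordinary QR within the clause.

Yes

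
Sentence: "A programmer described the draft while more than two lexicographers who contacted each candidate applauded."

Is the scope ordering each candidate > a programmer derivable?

*each candidate* occurs within the relative clause *who contacted each candidate*, which is itself inside the adjunct *while more than two lexicographers who contacted each candidate applauded*.
The quantifier would have to escape first the RC and then the adjunct — two independent island violations.
So *each candidate* cannot raise to a position above *a programmer*.
(Only the surface reading survives: one fixed programmer with respect to all the relevant candidates.)

No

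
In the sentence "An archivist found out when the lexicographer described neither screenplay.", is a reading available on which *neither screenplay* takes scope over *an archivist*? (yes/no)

The DP *neither screenplay* is contained in the embedded question *when the lexicographer described neither screenplay*.
An indirect question is a wh-island; the filled [Spec,CP] blocks QR across the CP edge.
There is no licit LF on which *neither screenplay* c-commands *an archivist*.
(Only the surface reading survives: one fixed archivist with respect to all the relevant screenplays.)

No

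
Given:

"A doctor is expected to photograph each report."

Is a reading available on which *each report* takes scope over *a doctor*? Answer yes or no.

The matrix predicate is a raising verb, whose infinitival complement is not a scope island — *each report* can QR into the matrix clause.
Nothing blocks QR of the lower DP to a position above the higher one, so inverse scope is available.

Yes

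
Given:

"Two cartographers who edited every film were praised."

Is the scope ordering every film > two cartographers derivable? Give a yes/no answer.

No

*every film* sits inside the relative clause *who edited every film*.
Quantifiers inside a relative clause are trapped there; the RC boundary blocks QR.
The inverse ordering *every film* > *two cartographers* is therefore underivable.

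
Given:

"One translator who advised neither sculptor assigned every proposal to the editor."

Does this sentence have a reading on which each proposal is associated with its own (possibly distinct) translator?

Yes

The paraphrase describes the scope ordering *every proposal* > *one translator*.
Although the sentence contains a relative clause (*who advised neither sculptor*), *every proposal* is outside it, in the matrix VP.
Ordinary QR to a clause-peripheral position gives the wide-scope LF for the lower DP.
Both orderings are possible: *one translator* > *every proposal* and *every proposal* > *one translator*.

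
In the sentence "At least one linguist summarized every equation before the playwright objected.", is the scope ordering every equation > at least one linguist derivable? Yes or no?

The adjunct clause does not contain *every equation*, which is the matrix object.
QR within a single clause is free, so the lower quantifier may take scope over the higher one.

Yes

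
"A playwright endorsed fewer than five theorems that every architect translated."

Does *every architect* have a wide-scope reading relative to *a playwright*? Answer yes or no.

No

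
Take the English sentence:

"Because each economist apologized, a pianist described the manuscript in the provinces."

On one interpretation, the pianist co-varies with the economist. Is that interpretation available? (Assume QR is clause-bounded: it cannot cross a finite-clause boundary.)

The described interpretation is the *each economist* > *a pianist* scoping.
*each economist* occurs within the adjunct clause *because each economist apologized*.
Adjuncts are opaque for quantifier raising; a quantifier in an adjunct stays inside it.
*each economist* is confined to the island and cannot take scope over *a pianist*.

No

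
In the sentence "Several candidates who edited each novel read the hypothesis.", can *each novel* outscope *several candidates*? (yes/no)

*each novel* occurs within the relative clause *who edited each novel*.
Relative clauses block scope extraction: QR cannot target a position outside the modified NP.
So the wide-scope reading for *each novel* is blocked.

No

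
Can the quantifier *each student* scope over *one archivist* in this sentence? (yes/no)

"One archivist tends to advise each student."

Yes

The matrix predicate is a raising verb, whose infinitival complement is not a scope island — *each student* can QR into the matrix clause.
No island intervenes, so both surface and inverse scope are derivable.
So *each student* > *one archivist* is among the available readings.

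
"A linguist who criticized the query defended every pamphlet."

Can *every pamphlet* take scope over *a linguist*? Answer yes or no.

The RC *who criticized the query* is an island, but *every pamphlet* is not inside it — it is the matrix object, a clausemate of *a linguist*.
No island intervenes, so both surface and inverse scope are derivable.

Yes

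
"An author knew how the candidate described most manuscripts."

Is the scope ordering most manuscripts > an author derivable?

*most manuscripts* sits inside the embedded question *how the candidate described most manuscripts*.
Embedded questions are wh-islands: a quantifier inside an indirect question cannot QR into the matrix clause.
So *most manuscripts* cannot raise to a position above *an author*.

No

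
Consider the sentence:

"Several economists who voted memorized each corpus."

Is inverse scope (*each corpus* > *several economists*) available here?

Yes

Although the sentence contains a relative clause (*who voted*), *each corpus* is outside it, in the matrix VP.
Nothing blocks QR of the lower DP to a position above the higher one, so inverse scope is available.
Both orderings are possible: *several economists* > *each corpus* and *each corpus* > *several economists*.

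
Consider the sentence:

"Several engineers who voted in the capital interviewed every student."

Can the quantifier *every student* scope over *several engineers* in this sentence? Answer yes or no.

Yes

*every student* is a matrix argument; only *several engineers* is modified by the relative clause *who voted in the capital*, so the RC island is irrelevant to the target quantifier.
No island intervenes, so both surface and inverse scope are derivable.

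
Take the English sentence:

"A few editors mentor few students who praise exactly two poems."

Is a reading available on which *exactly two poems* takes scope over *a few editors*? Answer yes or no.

No

*exactly two poems* is embedded in the relative clause *who praise exactly two poems* modifying *few students*.
Relative clauses block scope extraction: QR cannot target a position outside the modified NP.
There is no licit LF on which *exactly two poems* c-commands *a few editors*.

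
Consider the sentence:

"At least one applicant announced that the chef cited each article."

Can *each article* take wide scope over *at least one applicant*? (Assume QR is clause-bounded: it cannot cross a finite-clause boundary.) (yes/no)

Structurally, *each article* is inside the finite complement clause *that the chef cited each article*.
Finite CP is the ceiling for QR here, by assumption.
So the wide-scope reading for *each article* is blocked.
(Only the surface reading survives: one fixed applicant with respect to all the relevant articles.)

No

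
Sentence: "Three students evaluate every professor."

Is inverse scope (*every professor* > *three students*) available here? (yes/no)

Yes

*every professor* and *three students* are in the same minimal clause.
Clause-internal QR can adjoin the lower DP above the subject, yielding the inverse reading.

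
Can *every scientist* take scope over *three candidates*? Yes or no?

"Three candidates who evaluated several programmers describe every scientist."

*every scientist* is a matrix argument; only *three candidates* is modified by the relative clause *who evaluated several programmers*, so the RC island is irrelevant to the target quantifier.
Since no island is crossed, the inverse ordering is licensed alongside surface scope.
Both orderings are possible: *three candidates* > *every scientist* and *every scientist* > *three candidates*.

Yes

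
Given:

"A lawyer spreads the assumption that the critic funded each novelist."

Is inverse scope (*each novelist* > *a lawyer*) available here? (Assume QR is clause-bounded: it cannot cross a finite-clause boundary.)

No

The DP *each novelist* is contained in the complex NP *the assumption that the critic funded each novelist*.
Since the clause is the complement of a nominal head, the CNPC blocks scope extraction.
So *each novelist* cannot raise to a position above *a lawyer*.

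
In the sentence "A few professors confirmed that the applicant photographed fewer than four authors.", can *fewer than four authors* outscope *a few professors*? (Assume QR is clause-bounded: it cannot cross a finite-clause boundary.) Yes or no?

The DP *fewer than four authors* is contained in the finite complement clause *that the applicant photographed fewer than four authors*.
Finite CP is the ceiling for QR here, by assumption.
So *fewer than four authors* cannot raise to a position above *a few professors*.

No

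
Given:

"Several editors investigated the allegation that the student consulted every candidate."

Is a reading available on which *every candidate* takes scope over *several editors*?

*every candidate* is embedded in the complex NP *the allegation that the student consulted every candidate*.
Since the clause is the complement of a nominal head, the CNPC blocks scope extraction.
So *every candidate* cannot raise high enough to outscope *several editors*; only the surface ordering *several editors* > *every candidate* is available.

No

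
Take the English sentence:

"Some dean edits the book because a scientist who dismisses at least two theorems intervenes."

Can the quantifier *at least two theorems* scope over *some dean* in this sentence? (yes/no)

No

Structurally, *at least two theorems* is inside the relative clause *who dismisses at least two theorems*, which is itself inside the adjunct *because a scientist who dismisses at least two theorems intervenes*.
Both the relative clause and the enclosing adjunct are scope islands; QR cannot cross either.
The inverse ordering *at least two theorems* > *some dean* is therefore underivable.
(Only the surface reading survives: one fixed dean with respect to all the relevant theorems.)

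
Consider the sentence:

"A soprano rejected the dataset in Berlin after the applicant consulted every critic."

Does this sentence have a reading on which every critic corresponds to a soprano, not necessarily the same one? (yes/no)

The described interpretation is the *every critic* > *a soprano* scoping.
*every critic* sits inside the adjunct clause *after the applicant consulted every critic*.
Adjunct clauses are scope islands: a quantifier inside an adjunct cannot raise into the matrix clause.
So *every critic* cannot raise to a position above *a soprano*.

No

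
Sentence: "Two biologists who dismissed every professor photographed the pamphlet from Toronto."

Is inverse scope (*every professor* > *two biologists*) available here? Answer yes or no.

*every professor* sits inside the relative clause *who dismissed every professor*.
Relative clauses block scope extraction: QR cannot target a position outside the modified NP.
So *every professor* cannot raise to a position above *two biologists*.

No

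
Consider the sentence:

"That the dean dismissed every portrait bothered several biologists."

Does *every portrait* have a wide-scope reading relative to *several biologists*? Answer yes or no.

No

Structurally, *every portrait* is inside the sentential subject *that the dean dismissed every portrait*.
Subjects — clausal subjects included — are islands for extraction, and QR is no exception.
*every portrait* > *several biologists* would require crossing that boundary, which is illicit.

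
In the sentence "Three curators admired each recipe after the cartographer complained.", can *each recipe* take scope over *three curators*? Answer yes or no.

Yes

The adjunct clause does not contain *each recipe*, which is the matrix object.
Since no island is crossed, the inverse ordering is licensed alongside surface scope.
Both orderings are possible: *three curators* > *each recipe* and *each recipe* > *three curators*.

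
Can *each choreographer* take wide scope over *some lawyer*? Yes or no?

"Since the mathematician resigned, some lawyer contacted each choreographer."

Yes

The adjunct island is irrelevant here — *each choreographer* and *some lawyer* are both in the matrix clause.
QR within a single clause is free, so the lower quantifier may take scope over the higher one.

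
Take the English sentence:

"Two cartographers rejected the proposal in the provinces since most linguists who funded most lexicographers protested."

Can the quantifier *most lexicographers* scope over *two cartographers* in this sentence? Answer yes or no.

No

Structurally, *most lexicographers* is inside the relative clause *who funded most lexicographers*, which is itself inside the adjunct *since most linguists who funded most lexicographers protested*.
Even if one barrier were somehow void, the other would still block QR.
There is no licit LF on which *most lexicographers* c-commands *two cartographers*.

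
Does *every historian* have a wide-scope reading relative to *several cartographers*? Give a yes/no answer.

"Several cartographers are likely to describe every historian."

Infinitival complements of raising predicates do not block QR; *every historian* and *several cartographers* are effectively clausemates.
No island intervenes, so both surface and inverse scope are derivable.

Yes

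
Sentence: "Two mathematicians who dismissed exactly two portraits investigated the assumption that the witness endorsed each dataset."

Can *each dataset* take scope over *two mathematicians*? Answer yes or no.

The DP *each dataset* is contained in the complex NP *the assumption that the witness endorsed each dataset*.
A that-clause complement to a noun is an island; QR cannot cross the NP boundary.
So the wide-scope reading for *each dataset* is blocked.

No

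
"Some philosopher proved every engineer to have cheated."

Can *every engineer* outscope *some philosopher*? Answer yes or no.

*every engineer* is an ECM subject; ECM complements are not islands, and the embedded quantifier may take matrix scope.
Nothing blocks QR of the lower DP to a position above the higher one, so inverse scope is available.

Yes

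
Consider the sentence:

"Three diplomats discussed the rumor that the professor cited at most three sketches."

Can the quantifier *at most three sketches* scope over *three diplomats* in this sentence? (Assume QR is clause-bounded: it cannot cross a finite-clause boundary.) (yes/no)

No

The target quantifier *at most three sketches* is part of the complex NP *the rumor that the professor cited at most three sketches*.
Since the clause is the complement of a nominal head, the CNPC blocks scope extraction.
So *at most three sketches* cannot raise high enough to outscope *three diplomats*; only the surface ordering *three diplomats* > *at most three sketches* is available.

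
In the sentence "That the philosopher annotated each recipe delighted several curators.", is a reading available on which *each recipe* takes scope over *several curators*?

Structurally, *each recipe* is inside the sentential subject *that the philosopher annotated each recipe*.
Subjects — clausal subjects included — are islands for extraction, and QR is no exception.
There is no licit LF on which *each recipe* c-commands *several curators*.

No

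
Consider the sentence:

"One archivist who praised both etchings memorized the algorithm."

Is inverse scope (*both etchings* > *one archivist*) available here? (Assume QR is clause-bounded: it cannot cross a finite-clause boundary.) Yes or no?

*both etchings* occurs within the relative clause *who praised both etchings*.
The relative clause forms an island for QR, so the quantifier is confined to the head noun's restrictor.
*both etchings* is confined to the island and cannot take scope over *one archivist*.
(Only the surface reading survives: one fixed archivist with respect to all the relevant etchings.)

No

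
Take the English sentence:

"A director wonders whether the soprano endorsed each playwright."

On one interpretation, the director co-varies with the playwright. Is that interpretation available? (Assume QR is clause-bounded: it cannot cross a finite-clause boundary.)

No

The paraphrase describes the scope ordering *each playwright* > *a director*.
Structurally, *each playwright* is inside the embedded question *whether the soprano endorsed each playwright*.
An indirect question is a wh-island; the filled [Spec,CP] blocks QR across the CP edge.
*each playwright* > *a director* would require crossing that boundary, which is illicit.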